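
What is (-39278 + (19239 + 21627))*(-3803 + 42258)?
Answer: 61066540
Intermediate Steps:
(-39278 + (19239 + 21627))*(-3803 + 42258) = (-39278 + 40866)*38455 = 1588*38455 = 61066540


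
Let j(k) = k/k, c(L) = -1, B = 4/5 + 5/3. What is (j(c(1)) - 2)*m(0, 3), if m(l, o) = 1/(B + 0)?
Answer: -15/37 ≈ -0.40541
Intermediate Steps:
B = 37/15 (B = 4*(⅕) + 5*(⅓) = ⅘ + 5/3 = 37/15 ≈ 2.4667)
j(k) = 1
m(l, o) = 15/37 (m(l, o) = 1/(37/15 + 0) = 1/(37/15) = 15/37)
(j(c(1)) - 2)*m(0, 3) = (1 - 2)*(15/37) = -1*15/37 = -15/37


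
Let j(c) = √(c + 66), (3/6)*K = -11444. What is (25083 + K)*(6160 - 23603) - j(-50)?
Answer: -38287389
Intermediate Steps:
K = -22888 (K = 2*(-11444) = -22888)
j(c) = √(66 + c)
(25083 + K)*(6160 - 23603) - j(-50) = (25083 - 22888)*(6160 - 23603) - √(66 - 50) = 2195*(-17443) - √16 = -38287385 - 1*4 = -38287385 - 4 = -38287389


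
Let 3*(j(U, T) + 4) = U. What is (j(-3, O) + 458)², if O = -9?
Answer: 205209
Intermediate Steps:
j(U, T) = -4 + U/3
(j(-3, O) + 458)² = ((-4 + (⅓)*(-3)) + 458)² = ((-4 - 1) + 458)² = (-5 + 458)² = 453² = 205209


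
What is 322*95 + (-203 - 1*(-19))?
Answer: 30406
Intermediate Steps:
322*95 + (-203 - 1*(-19)) = 30590 + (-203 + 19) = 30590 - 184 = 30406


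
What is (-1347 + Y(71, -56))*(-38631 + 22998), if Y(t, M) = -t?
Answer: 22167594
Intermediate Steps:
(-1347 + Y(71, -56))*(-38631 + 22998) = (-1347 - 1*71)*(-38631 + 22998) = (-1347 - 71)*(-15633) = -1418*(-15633) = 22167594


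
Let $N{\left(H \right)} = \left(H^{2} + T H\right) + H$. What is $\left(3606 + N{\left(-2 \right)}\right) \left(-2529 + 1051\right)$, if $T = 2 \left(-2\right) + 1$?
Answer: $-5341492$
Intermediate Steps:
$T = -3$ ($T = -4 + 1 = -3$)
$N{\left(H \right)} = H^{2} - 2 H$ ($N{\left(H \right)} = \left(H^{2} - 3 H\right) + H = H^{2} - 2 H$)
$\left(3606 + N{\left(-2 \right)}\right) \left(-2529 + 1051\right) = \left(3606 - 2 \left(-2 - 2\right)\right) \left(-2529 + 1051\right) = \left(3606 - -8\right) \left(-1478\right) = \left(3606 + 8\right) \left(-1478\right) = 3614 \left(-1478\right) = -5341492$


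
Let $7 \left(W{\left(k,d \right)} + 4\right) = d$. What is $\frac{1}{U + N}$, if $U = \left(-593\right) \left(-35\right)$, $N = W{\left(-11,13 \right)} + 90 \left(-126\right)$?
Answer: $\frac{7}{65890} \approx 0.00010624$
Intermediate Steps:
$W{\left(k,d \right)} = -4 + \frac{d}{7}$
$N = - \frac{79395}{7}$ ($N = \left(-4 + \frac{1}{7} \cdot 13\right) + 90 \left(-126\right) = \left(-4 + \frac{13}{7}\right) - 11340 = - \frac{15}{7} - 11340 = - \frac{79395}{7} \approx -11342.0$)
$U = 20755$
$\frac{1}{U + N} = \frac{1}{20755 - \frac{79395}{7}} = \frac{1}{\frac{65890}{7}} = \frac{7}{65890}$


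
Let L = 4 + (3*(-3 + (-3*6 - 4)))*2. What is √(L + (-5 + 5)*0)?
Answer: I*√146 ≈ 12.083*I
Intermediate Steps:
L = -146 (L = 4 + (3*(-3 + (-18 - 4)))*2 = 4 + (3*(-3 - 22))*2 = 4 + (3*(-25))*2 = 4 - 75*2 = 4 - 150 = -146)
√(L + (-5 + 5)*0) = √(-146 + (-5 + 5)*0) = √(-146 + 0*0) = √(-146 + 0) = √(-146) = I*√146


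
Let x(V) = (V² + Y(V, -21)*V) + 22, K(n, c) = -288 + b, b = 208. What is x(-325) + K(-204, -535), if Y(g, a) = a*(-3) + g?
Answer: 190717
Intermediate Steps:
K(n, c) = -80 (K(n, c) = -288 + 208 = -80)
Y(g, a) = g - 3*a (Y(g, a) = -3*a + g = g - 3*a)
x(V) = 22 + V² + V*(63 + V) (x(V) = (V² + (V - 3*(-21))*V) + 22 = (V² + (V + 63)*V) + 22 = (V² + (63 + V)*V) + 22 = (V² + V*(63 + V)) + 22 = 22 + V² + V*(63 + V))
x(-325) + K(-204, -535) = (22 + (-325)² - 325*(63 - 325)) - 80 = (22 + 105625 - 325*(-262)) - 80 = (22 + 105625 + 85150) - 80 = 190797 - 80 = 190717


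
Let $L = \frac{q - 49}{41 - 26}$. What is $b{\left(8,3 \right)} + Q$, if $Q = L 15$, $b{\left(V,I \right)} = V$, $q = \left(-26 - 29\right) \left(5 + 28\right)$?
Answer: $-1856$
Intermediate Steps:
$q = -1815$ ($q = \left(-55\right) 33 = -1815$)
$L = - \frac{1864}{15}$ ($L = \frac{-1815 - 49}{41 - 26} = - \frac{1864}{15} \approx -124.27$)
$Q = -1864$ ($Q = \left(- \frac{1864}{15}\right) 15 = -1864$)
$b{\left(8,3 \right)} + Q = 8 - 1864 = -1856$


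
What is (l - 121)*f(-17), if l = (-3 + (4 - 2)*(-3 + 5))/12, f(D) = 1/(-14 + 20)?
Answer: -1451/72 ≈ -20.153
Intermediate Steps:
f(D) = ⅙ (f(D) = 1/6 = ⅙)
l = 1/12 (l = (-3 + 2*2)/12 = (-3 + 4)/12 = (1/12)*1 = 1/12 ≈ 0.083333)
(l - 121)*f(-17) = (1/12 - 121)*(⅙) = -1451/12*⅙ = -1451/72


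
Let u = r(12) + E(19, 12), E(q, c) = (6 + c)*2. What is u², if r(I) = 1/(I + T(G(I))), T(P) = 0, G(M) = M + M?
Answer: 187489/144 ≈ 1302.0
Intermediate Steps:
G(M) = 2*M
E(q, c) = 12 + 2*c
r(I) = 1/I (r(I) = 1/(I + 0) = 1/I)
u = 433/12 (u = 1/12 + (12 + 2*12) = 1/12 + (12 + 24) = 1/12 + 36 = 433/12 ≈ 36.083)
u² = (433/12)² = 187489/144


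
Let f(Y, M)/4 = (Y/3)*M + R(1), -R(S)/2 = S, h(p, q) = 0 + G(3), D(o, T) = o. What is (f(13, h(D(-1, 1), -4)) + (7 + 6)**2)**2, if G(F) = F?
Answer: 45369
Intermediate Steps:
h(p, q) = 3 (h(p, q) = 0 + 3 = 3)
R(S) = -2*S
f(Y, M) = -8 + 4*M*Y/3 (f(Y, M) = 4*((Y/3)*M - 2*1) = 4*((Y*(1/3))*M - 2) = 4*((Y/3)*M - 2) = 4*(M*Y/3 - 2) = 4*(-2 + M*Y/3) = -8 + 4*M*Y/3)
(f(13, h(D(-1, 1), -4)) + (7 + 6)**2)**2 = ((-8 + (4/3)*3*13) + (7 + 6)**2)**2 = ((-8 + 52) + 13**2)**2 = (44 + 169)**2 = 213**2 = 45369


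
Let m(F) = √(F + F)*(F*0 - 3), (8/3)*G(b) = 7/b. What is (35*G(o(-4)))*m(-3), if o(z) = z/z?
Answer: -2205*I*√6/8 ≈ -675.14*I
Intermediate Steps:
o(z) = 1
G(b) = 21/(8*b) (G(b) = 3*(7/b)/8 = 21/(8*b))
m(F) = -3*√2*√F (m(F) = √(2*F)*(0 - 3) = (√2*√F)*(-3) = -3*√2*√F)
(35*G(o(-4)))*m(-3) = (35*((21/8)/1))*(-3*√2*√(-3)) = (35*((21/8)*1))*(-3*√2*I*√3) = (35*(21/8))*(-3*I*√6) = 735*(-3*I*√6)/8 = -2205*I*√6/8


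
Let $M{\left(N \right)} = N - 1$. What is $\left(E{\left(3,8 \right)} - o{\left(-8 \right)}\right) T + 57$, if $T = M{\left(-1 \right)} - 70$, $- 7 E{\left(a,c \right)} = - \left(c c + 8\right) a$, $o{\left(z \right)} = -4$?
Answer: $- \frac{17169}{7} \approx -2452.7$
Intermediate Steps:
$M{\left(N \right)} = -1 + N$ ($M{\left(N \right)} = N - 1 = -1 + N$)
$E{\left(a,c \right)} = \frac{a \left(8 + c^{2}\right)}{7}$ ($E{\left(a,c \right)} = - \frac{\left(-1\right) \left(c c + 8\right) a}{7} = - \frac{\left(-1\right) \left(c^{2} + 8\right) a}{7} = - \frac{\left(-1\right) \left(8 + c^{2}\right) a}{7} = - \frac{\left(-1\right) a \left(8 + c^{2}\right)}{7} = \frac{a \left(8 + c^{2}\right)}{7}$)
$T = -72$ ($T = \left(-1 - 1\right) - 70 = -2 - 70 = -72$)
$\left(E{\left(3,8 \right)} - o{\left(-8 \right)}\right) T + 57 = \left(\frac{1}{7} \cdot 3 \left(8 + 8^{2}\right) - -4\right) \left(-72\right) + 57 = \left(\frac{1}{7} \cdot 3 \left(8 + 64\right) + 4\right) \left(-72\right) + 57 = \left(\frac{1}{7} \cdot 3 \cdot 72 + 4\right) \left(-72\right) + 57 = \left(\frac{216}{7} + 4\right) \left(-72\right) + 57 = \frac{244}{7} \left(-72\right) + 57 = - \frac{17568}{7} + 57 = - \frac{17169}{7}$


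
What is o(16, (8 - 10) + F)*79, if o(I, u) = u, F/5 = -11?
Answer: -4503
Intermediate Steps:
F = -55 (F = 5*(-11) = -55)
o(16, (8 - 10) + F)*79 = ((8 - 10) - 55)*79 = (-2 - 55)*79 = -57*79 = -4503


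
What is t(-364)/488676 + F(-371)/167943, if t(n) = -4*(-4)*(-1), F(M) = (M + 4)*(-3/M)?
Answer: -127911827/2537321974719 ≈ -5.0412e-5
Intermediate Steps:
F(M) = -3*(4 + M)/M (F(M) = (4 + M)*(-3/M) = -3*(4 + M)/M)
t(n) = -16 (t(n) = 16*(-1) = -16)
t(-364)/488676 + F(-371)/167943 = -16/488676 + (-3 - 12/(-371))/167943 = -16*1/488676 + (-3 - 12*(-1/371))*(1/167943) = -4/122169 + (-3 + 12/371)*(1/167943) = -4/122169 - 1101/371*1/167943 = -4/122169 - 367/20768951 = -127911827/2537321974719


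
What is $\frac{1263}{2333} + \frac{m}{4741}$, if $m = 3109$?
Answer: $\frac{13241180}{11060753} \approx 1.1971$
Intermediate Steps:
$\frac{1263}{2333} + \frac{m}{4741} = \frac{1263}{2333} + \frac{3109}{4741} = \frac{13241180}{11060753}$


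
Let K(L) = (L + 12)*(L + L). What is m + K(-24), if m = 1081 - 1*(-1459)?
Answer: 3116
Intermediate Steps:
K(L) = 2*L*(12 + L) (K(L) = (12 + L)*(2*L) = 2*L*(12 + L))
m = 2540 (m = 1081 + 1459 = 2540)
m + K(-24) = 2540 + 2*(-24)*(12 - 24) = 2540 + 2*(-24)*(-12) = 2540 + 576 = 3116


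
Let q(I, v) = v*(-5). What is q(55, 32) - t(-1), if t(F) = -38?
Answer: -122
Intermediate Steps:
q(I, v) = -5*v
q(55, 32) - t(-1) = -5*32 - 1*(-38) = -160 + 38 = -122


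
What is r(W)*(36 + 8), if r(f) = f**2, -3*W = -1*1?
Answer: 44/9 ≈ 4.8889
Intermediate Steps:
W = 1/3 (W = -(-1)/3 = -1/3*(-1) = 1/3 ≈ 0.33333)
r(W)*(36 + 8) = (1/3)**2*(36 + 8) = (1/9)*44 = 44/9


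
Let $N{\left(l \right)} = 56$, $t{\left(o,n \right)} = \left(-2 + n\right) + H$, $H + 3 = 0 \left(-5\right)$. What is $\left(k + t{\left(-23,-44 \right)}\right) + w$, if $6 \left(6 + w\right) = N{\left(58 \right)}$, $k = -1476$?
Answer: $- \frac{4565}{3} \approx -1521.7$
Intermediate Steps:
$H = -3$ ($H = -3 + 0 \left(-5\right) = -3 + 0 = -3$)
$t{\left(o,n \right)} = -5 + n$ ($t{\left(o,n \right)} = \left(-2 + n\right) - 3 = -5 + n$)
$w = \frac{10}{3}$ ($w = -6 + \frac{1}{6} \cdot 56 = -6 + \frac{28}{3} = \frac{10}{3} \approx 3.3333$)
$\left(k + t{\left(-23,-44 \right)}\right) + w = \left(-1476 - 49\right) + \frac{10}{3} = -1525 + \frac{10}{3} = - \frac{4565}{3}$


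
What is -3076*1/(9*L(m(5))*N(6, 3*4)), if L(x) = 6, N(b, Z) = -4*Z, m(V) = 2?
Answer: 769/648 ≈ 1.1867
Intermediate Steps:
-3076*1/(9*L(m(5))*N(6, 3*4)) = -3076/((6*9)*(-12*4)) = -3076/(54*(-4*12)) = -3076/(54*(-48)) = -3076/(-2592) = -3076*(-1/2592) = 769/648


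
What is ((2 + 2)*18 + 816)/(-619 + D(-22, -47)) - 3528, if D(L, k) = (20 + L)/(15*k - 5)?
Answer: -32315503/9156 ≈ -3529.4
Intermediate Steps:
D(L, k) = (20 + L)/(-5 + 15*k)
((2 + 2)*18 + 816)/(-619 + D(-22, -47)) - 3528 = ((2 + 2)*18 + 816)/(-619 + (20 - 22)/(5*(-1 + 3*(-47)))) - 3528 = (4*18 + 816)/(-619 + (⅕)*(-2)/(-1 - 141)) - 3528 = (72 + 816)/(-619 + (⅕)*(-2)/(-142)) - 3528 = 888/(-619 + (⅕)*(-1/142)*(-2)) - 3528 = 888/(-619 + 1/355) - 3528 = 888/(-219744/355) - 3528 = 888*(-355/219744) - 3528 = -13135/9156 - 3528 = -32315503/9156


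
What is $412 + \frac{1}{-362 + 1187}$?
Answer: $\frac{339901}{825} \approx 412.0$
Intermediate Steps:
$412 + \frac{1}{-362 + 1187} = 412 + \frac{1}{825} = \frac{339901}{825}$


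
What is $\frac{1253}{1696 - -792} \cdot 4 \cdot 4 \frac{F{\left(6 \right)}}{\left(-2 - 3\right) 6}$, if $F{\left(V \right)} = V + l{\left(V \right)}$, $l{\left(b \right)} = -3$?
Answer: $- \frac{1253}{1555} \approx -0.80579$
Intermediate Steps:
$F{\left(V \right)} = -3 + V$ ($F{\left(V \right)} = V - 3 = -3 + V$)
$\frac{1253}{1696 - -792} \cdot 4 \cdot 4 \frac{F{\left(6 \right)}}{\left(-2 - 3\right) 6} = \frac{1253}{1696 - -792} \cdot 4 \cdot 4 \frac{-3 + 6}{\left(-2 - 3\right) 6} = \frac{1253}{1696 + 792} \cdot 16 \frac{3}{\left(-5\right) 6} = \frac{1253}{2488} \cdot 16 \frac{3}{-30} = 1253 \cdot \frac{1}{2488} \cdot 16 \cdot 3 \left(- \frac{1}{30}\right) = \frac{1253 \cdot 16 \left(- \frac{1}{10}\right)}{2488} = \frac{1253}{2488} \left(- \frac{8}{5}\right) = - \frac{1253}{1555}$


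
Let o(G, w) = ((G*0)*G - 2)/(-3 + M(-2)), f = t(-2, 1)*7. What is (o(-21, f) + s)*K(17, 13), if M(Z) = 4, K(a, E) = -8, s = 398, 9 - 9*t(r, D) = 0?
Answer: -3168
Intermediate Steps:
t(r, D) = 1 (t(r, D) = 1 - ⅑*0 = 1 + 0 = 1)
f = 7 (f = 1*7 = 7)
o(G, w) = -2 (o(G, w) = ((G*0)*G - 2)/(-3 + 4) = (0*G - 2)/1 = (0 - 2)*1 = -2*1 = -2)
(o(-21, f) + s)*K(17, 13) = (-2 + 398)*(-8) = 396*(-8) = -3168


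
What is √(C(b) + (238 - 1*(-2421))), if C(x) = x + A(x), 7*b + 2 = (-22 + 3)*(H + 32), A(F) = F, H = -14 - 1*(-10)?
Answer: 11*√1015/7 ≈ 50.064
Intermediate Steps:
H = -4 (H = -14 + 10 = -4)
b = -534/7 (b = -2/7 + ((-22 + 3)*(-4 + 32))/7 = -2/7 + (-19*28)/7 = -2/7 + (⅐)*(-532) = -2/7 - 76 = -534/7 ≈ -76.286)
C(x) = 2*x (C(x) = x + x = 2*x)
√(C(b) + (238 - 1*(-2421))) = √(2*(-534/7) + (238 - 1*(-2421))) = √(-1068/7 + (238 + 2421)) = √(-1068/7 + 2659) = √(17545/7) = 11*√1015/7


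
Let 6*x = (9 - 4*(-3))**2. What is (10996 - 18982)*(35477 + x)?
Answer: -283906293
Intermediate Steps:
x = 147/2 (x = (9 - 4*(-3))**2/6 = (9 + 12)**2/6 = (1/6)*21**2 = (1/6)*441 = 147/2 ≈ 73.500)
(10996 - 18982)*(35477 + x) = (10996 - 18982)*(35477 + 147/2) = -7986*71101/2 = -283906293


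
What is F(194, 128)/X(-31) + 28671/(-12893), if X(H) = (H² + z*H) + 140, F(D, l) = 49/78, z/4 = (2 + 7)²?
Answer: -20000202491/8993563722 ≈ -2.2238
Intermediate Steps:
z = 324 (z = 4*(2 + 7)² = 4*9² = 4*81 = 324)
F(D, l) = 49/78 (F(D, l) = 49*(1/78) = 49/78)
X(H) = 140 + H² + 324*H (X(H) = (H² + 324*H) + 140 = 140 + H² + 324*H)
F(194, 128)/X(-31) + 28671/(-12893) = 49/(78*(140 + (-31)² + 324*(-31))) + 28671/(-12893) = 49/(78*(140 + 961 - 10044)) + 28671*(-1/12893) = (49/78)/(-8943) - 28671/12893 = (49/78)*(-1/8943) - 28671/12893 = -49/697554 - 28671/12893 = -20000202491/8993563722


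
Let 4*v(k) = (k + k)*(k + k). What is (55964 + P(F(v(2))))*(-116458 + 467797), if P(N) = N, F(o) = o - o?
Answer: 19662335796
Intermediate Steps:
v(k) = k² (v(k) = ((k + k)*(k + k))/4 = ((2*k)*(2*k))/4 = (4*k²)/4 = k²)
F(o) = 0
(55964 + P(F(v(2))))*(-116458 + 467797) = (55964 + 0)*(-116458 + 467797) = 55964*351339 = 19662335796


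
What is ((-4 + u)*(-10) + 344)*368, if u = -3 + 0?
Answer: 152352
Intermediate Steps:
u = -3
((-4 + u)*(-10) + 344)*368 = ((-4 - 3)*(-10) + 344)*368 = (-7*(-10) + 344)*368 = (70 + 344)*368 = 414*368 = 152352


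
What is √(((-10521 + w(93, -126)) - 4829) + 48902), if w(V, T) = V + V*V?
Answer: √42294 ≈ 205.66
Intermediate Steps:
w(V, T) = V + V²
√(((-10521 + w(93, -126)) - 4829) + 48902) = √(((-10521 + 93*(1 + 93)) - 4829) + 48902) = √(((-10521 + 93*94) - 4829) + 48902) = √(((-10521 + 8742) - 4829) + 48902) = √((-1779 - 4829) + 48902) = √(-6608 + 48902) = √42294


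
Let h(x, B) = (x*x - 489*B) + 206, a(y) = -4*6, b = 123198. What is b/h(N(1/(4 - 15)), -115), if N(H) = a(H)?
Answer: 123198/57017 ≈ 2.1607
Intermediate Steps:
a(y) = -24
N(H) = -24
h(x, B) = 206 + x**2 - 489*B (h(x, B) = (x**2 - 489*B) + 206 = 206 + x**2 - 489*B)
b/h(N(1/(4 - 15)), -115) = 123198/(206 + (-24)**2 - 489*(-115)) = 123198/(206 + 576 + 56235) = 123198/57017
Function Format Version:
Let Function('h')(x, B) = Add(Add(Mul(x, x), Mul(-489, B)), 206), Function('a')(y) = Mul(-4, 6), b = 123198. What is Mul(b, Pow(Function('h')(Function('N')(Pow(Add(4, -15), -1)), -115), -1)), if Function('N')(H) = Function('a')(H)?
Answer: Rational(123198, 57017) ≈ 2.1607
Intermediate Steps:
Function('a')(y) = -24
Function('N')(H) = -24
Function('h')(x, B) = Add(206, Pow(x, 2), Mul(-489, B)) (Function('h')(x, B) = Add(Add(Pow(x, 2), Mul(-489, B)), 206) = Add(206, Pow(x, 2), Mul(-489, B)))
Mul(b, Pow(Function('h')(Function('N')(Pow(Add(4, -15), -1)), -115), -1)) = Mul(123198, Pow(Add(206, Pow(-24, 2), Mul(-489, -115)), -1)) = Mul(123198, Pow(Add(206, 576, 56235), -1)) = Mul(123198, Pow(57017, -1)) = Mul(123198, Rational(1, 57017)) = Rational(123198, 57017)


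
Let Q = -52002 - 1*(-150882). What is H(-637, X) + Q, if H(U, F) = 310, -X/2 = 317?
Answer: 99190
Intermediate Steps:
X = -634 (X = -2*317 = -634)
Q = 98880 (Q = -52002 + 150882 = 98880)
H(-637, X) + Q = 310 + 98880 = 99190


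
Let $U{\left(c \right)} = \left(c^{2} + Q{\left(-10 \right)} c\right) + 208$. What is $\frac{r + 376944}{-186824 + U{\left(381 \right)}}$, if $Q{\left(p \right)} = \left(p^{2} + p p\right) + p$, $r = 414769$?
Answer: $\frac{791713}{30935} \approx 25.593$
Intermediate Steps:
$Q{\left(p \right)} = p + 2 p^{2}$ ($Q{\left(p \right)} = \left(p^{2} + p^{2}\right) + p = 2 p^{2} + p = p + 2 p^{2}$)
$U{\left(c \right)} = 208 + c^{2} + 190 c$ ($U{\left(c \right)} = \left(c^{2} + - 10 \left(1 + 2 \left(-10\right)\right) c\right) + 208 = \left(c^{2} + - 10 \left(1 - 20\right) c\right) + 208 = \left(c^{2} + \left(-10\right) \left(-19\right) c\right) + 208 = \left(c^{2} + 190 c\right) + 208 = 208 + c^{2} + 190 c$)
$\frac{r + 376944}{-186824 + U{\left(381 \right)}} = \frac{414769 + 376944}{-186824 + \left(208 + 381^{2} + 190 \cdot 381\right)} = \frac{791713}{-186824 + \left(208 + 145161 + 72390\right)} = \frac{791713}{-186824 + 217759} = \frac{791713}{30935}$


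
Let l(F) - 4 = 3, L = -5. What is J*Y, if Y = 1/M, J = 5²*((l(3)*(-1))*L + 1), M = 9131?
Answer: 900/9131 ≈ 0.098565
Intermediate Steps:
l(F) = 7 (l(F) = 4 + 3 = 7)
J = 900 (J = 5²*((7*(-1))*(-5) + 1) = 25*(-7*(-5) + 1) = 25*(35 + 1) = 25*36 = 900)
Y = 1/9131 ≈ 0.00010952
J*Y = 900*(1/9131) = 900/9131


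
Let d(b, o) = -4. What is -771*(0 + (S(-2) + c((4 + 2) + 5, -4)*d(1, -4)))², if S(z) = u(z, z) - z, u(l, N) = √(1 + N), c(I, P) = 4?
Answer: -150345 + 21588*I ≈ -1.5035e+5 + 21588.0*I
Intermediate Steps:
S(z) = √(1 + z) - z
-771*(0 + (S(-2) + c((4 + 2) + 5, -4)*d(1, -4)))² = -771*(0 + ((√(1 - 2) - 1*(-2)) + 4*(-4)))² = -771*(0 + ((√(-1) + 2) - 16))² = -771*(0 + ((I + 2) - 16))² = -771*(0 + ((2 + I) - 16))² = -771*(0 + (-14 + I))² = -771*(-14 + I)²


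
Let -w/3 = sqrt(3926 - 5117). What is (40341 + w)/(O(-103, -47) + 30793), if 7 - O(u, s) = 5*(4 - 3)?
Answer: 13447/10265 - I*sqrt(1191)/10265 ≈ 1.31 - 0.003362*I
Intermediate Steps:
O(u, s) = 2 (O(u, s) = 7 - 5*(4 - 3) = 7 - 5 = 2)
w = -3*I*sqrt(1191) (w = -3*sqrt(3926 - 5117) = -3*I*sqrt(1191) ≈ -103.53*I)
(40341 + w)/(O(-103, -47) + 30793) = (40341 - 3*I*sqrt(1191))/(2 + 30793) = (40341 - 3*I*sqrt(1191))/30795 = (40341 - 3*I*sqrt(1191))*(1/30795) = 13447/10265 - I*sqrt(1191)/10265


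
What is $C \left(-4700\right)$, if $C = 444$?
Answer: $-2086800$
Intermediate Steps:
$C \left(-4700\right) = 444 \left(-4700\right) = -2086800$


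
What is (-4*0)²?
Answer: 0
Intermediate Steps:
(-4*0)² = 0² = 0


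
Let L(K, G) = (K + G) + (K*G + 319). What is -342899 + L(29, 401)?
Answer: -330521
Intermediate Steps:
L(K, G) = 319 + G + K + G*K (L(K, G) = (G + K) + (G*K + 319) = (G + K) + (319 + G*K) = 319 + G + K + G*K)
-342899 + L(29, 401) = -342899 + (319 + 401 + 29 + 401*29) = -342899 + (319 + 401 + 29 + 11629) = -342899 + 12378 = -330521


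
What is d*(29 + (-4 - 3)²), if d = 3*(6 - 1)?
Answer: 1170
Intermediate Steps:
d = 15 (d = 3*5 = 15)
d*(29 + (-4 - 3)²) = 15*(29 + (-4 - 3)²) = 15*(29 + (-7)²) = 15*(29 + 49) = 15*78 = 1170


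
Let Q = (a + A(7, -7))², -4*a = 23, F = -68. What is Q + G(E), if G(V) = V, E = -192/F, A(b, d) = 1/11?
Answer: 1146945/32912 ≈ 34.849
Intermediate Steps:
A(b, d) = 1/11
E = 48/17 (E = -192/(-68) = -192*(-1/68) = 48/17 ≈ 2.8235)
a = -23/4 (a = -¼*23 = -23/4 ≈ -5.7500)
Q = 62001/1936 (Q = (-23/4 + 1/11)² = (-249/44)² = 62001/1936 ≈ 32.025)
Q + G(E) = 62001/1936 + 48/17 = 1146945/32912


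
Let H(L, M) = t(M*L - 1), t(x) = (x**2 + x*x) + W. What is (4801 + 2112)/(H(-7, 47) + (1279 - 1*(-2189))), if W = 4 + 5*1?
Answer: 6913/221277 ≈ 0.031241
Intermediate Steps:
W = 9 (W = 4 + 5 = 9)
t(x) = 9 + 2*x**2 (t(x) = (x**2 + x*x) + 9 = (x**2 + x**2) + 9 = 2*x**2 + 9 = 9 + 2*x**2)
H(L, M) = 9 + 2*(-1 + L*M)**2 (H(L, M) = 9 + 2*(M*L - 1)**2 = 9 + 2*(L*M - 1)**2 = 9 + 2*(-1 + L*M)**2)
(4801 + 2112)/(H(-7, 47) + (1279 - 1*(-2189))) = (4801 + 2112)/((9 + 2*(-1 - 7*47)**2) + (1279 - 1*(-2189))) = 6913/((9 + 2*(-1 - 329)**2) + (1279 + 2189)) = 6913/((9 + 2*(-330)**2) + 3468) = 6913/((9 + 2*108900) + 3468) = 6913/((9 + 217800) + 3468) = 6913/(217809 + 3468) = 6913/221277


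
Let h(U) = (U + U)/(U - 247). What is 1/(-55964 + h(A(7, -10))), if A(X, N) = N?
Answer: -257/14382728 ≈ -1.7869e-5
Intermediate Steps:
h(U) = 2*U/(-247 + U) (h(U) = (2*U)/(-247 + U) = 2*U/(-247 + U))
1/(-55964 + h(A(7, -10))) = 1/(-55964 + 2*(-10)/(-247 - 10)) = 1/(-55964 + 2*(-10)/(-257)) = 1/(-55964 + 2*(-10)*(-1/257)) = 1/(-55964 + 20/257) = 1/(-14382728/257) = -257/14382728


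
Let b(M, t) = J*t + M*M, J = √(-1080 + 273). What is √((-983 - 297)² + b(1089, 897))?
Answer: √(2824321 + 897*I*√807) ≈ 1680.6 + 7.581*I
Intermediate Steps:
J = I*√807 (J = √(-807) = I*√807 ≈ 28.408*I)
b(M, t) = M² + I*t*√807 (b(M, t) = (I*√807)*t + M*M = I*t*√807 + M² = M² + I*t*√807)
√((-983 - 297)² + b(1089, 897)) = √((-983 - 297)² + (1089² + I*897*√807)) = √((-1280)² + (1185921 + 897*I*√807)) = √(1638400 + (1185921 + 897*I*√807)) = √(2824321 + 897*I*√807)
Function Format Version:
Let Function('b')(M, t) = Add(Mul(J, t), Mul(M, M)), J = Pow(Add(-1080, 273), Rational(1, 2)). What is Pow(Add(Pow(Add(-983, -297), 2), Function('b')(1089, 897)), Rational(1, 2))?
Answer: Pow(Add(2824321, Mul(897, I, Pow(807, Rational(1, 2)))), Rational(1, 2)) ≈ Add(1680.6, Mul(7.581, I))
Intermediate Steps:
J = Mul(I, Pow(807, Rational(1, 2))) (J = Pow(-807, Rational(1, 2)) = Mul(I, Pow(807, Rational(1, 2))) ≈ Mul(28.408, I))
Function('b')(M, t) = Add(Pow(M, 2), Mul(I, t, Pow(807, Rational(1, 2)))) (Function('b')(M, t) = Add(Mul(Mul(I, Pow(807, Rational(1, 2))), t), Mul(M, M)) = Add(Mul(I, t, Pow(807, Rational(1, 2))), Pow(M, 2)) = Add(Pow(M, 2), Mul(I, t, Pow(807, Rational(1, 2)))))
Pow(Add(Pow(Add(-983, -297), 2), Function('b')(1089, 897)), Rational(1, 2)) = Pow(Add(Pow(Add(-983, -297), 2), Add(Pow(1089, 2), Mul(I, 897, Pow(807, Rational(1, 2))))), Rational(1, 2)) = Pow(Add(Pow(-1280, 2), Add(1185921, Mul(897, I, Pow(807, Rational(1, 2))))), Rational(1, 2)) = Pow(Add(1638400, Add(1185921, Mul(897, I, Pow(807, Rational(1, 2))))), Rational(1, 2)) = Pow(Add(2824321, Mul(897, I, Pow(807, Rational(1, 2)))), Rational(1, 2))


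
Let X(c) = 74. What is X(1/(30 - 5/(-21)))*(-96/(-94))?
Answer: 3552/47 ≈ 75.574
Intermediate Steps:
X(1/(30 - 5/(-21)))*(-96/(-94)) = 74*(-96/(-94)) = 74*(-96*(-1/94)) = 74*(48/47) = 3552/47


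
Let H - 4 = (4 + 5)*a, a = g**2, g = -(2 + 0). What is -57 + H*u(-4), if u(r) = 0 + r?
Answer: -217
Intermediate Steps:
u(r) = r
g = -2 (g = -1*2 = -2)
a = 4 (a = (-2)**2 = 4)
H = 40 (H = 4 + (4 + 5)*4 = 4 + 9*4 = 4 + 36 = 40)
-57 + H*u(-4) = -57 + 40*(-4) = -57 - 160 = -217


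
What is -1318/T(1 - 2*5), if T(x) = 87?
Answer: -1318/87 ≈ -15.149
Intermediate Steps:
-1318/T(1 - 2*5) = -1318/87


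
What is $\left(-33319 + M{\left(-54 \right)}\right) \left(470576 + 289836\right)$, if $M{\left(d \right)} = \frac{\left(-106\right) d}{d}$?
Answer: $-25416771100$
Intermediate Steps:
$M{\left(d \right)} = -106$
$\left(-33319 + M{\left(-54 \right)}\right) \left(470576 + 289836\right) = \left(-33319 - 106\right) \left(470576 + 289836\right) = \left(-33425\right) 760412 = -25416771100$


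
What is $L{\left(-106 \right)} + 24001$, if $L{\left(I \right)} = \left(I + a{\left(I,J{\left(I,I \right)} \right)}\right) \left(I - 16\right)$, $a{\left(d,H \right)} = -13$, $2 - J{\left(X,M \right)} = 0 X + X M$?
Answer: $38519$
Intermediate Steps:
$J{\left(X,M \right)} = 2 - M X$ ($J{\left(X,M \right)} = 2 - \left(0 X + X M\right) = 2 - \left(0 + M X\right) = 2 - M X$)
$L{\left(I \right)} = \left(-16 + I\right) \left(-13 + I\right)$ ($L{\left(I \right)} = \left(I - 13\right) \left(I - 16\right) = \left(-13 + I\right) \left(-16 + I\right) = \left(-16 + I\right) \left(-13 + I\right)$)
$L{\left(-106 \right)} + 24001 = \left(208 + \left(-106\right)^{2} - -3074\right) + 24001 = \left(208 + 11236 + 3074\right) + 24001 = 14518 + 24001 = 38519$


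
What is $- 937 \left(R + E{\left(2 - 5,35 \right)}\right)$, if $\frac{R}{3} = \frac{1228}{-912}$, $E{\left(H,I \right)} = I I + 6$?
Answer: $- \frac{87374313}{76} \approx -1.1497 \cdot 10^{6}$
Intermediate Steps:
$E{\left(H,I \right)} = 6 + I^{2}$ ($E{\left(H,I \right)} = I^{2} + 6 = 6 + I^{2}$)
$R = - \frac{307}{76}$ ($R = 3 \frac{1228}{-912} = 3 \cdot 1228 \left(- \frac{1}{912}\right) = 3 \left(- \frac{307}{228}\right) = - \frac{307}{76} \approx -4.0395$)
$- 937 \left(R + E{\left(2 - 5,35 \right)}\right) = - 937 \left(- \frac{307}{76} + \left(6 + 35^{2}\right)\right) = - 937 \left(- \frac{307}{76} + \left(6 + 1225\right)\right) = - 937 \left(- \frac{307}{76} + 1231\right) = \left(-937\right) \frac{93249}{76} = - \frac{87374313}{76}$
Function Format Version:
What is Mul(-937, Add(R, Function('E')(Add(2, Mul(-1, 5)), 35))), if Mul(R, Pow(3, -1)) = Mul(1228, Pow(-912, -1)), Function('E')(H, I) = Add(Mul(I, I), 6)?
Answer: Rational(-87374313, 76) ≈ -1.1497e+6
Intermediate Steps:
Function('E')(H, I) = Add(6, Pow(I, 2)) (Function('E')(H, I) = Add(Pow(I, 2), 6) = Add(6, Pow(I, 2)))
R = Rational(-307, 76) (R = Mul(3, Mul(1228, Pow(-912, -1))) = Mul(3, Mul(1228, Rational(-1, 912))) = Mul(3, Rational(-307, 228)) = Rational(-307, 76) ≈ -4.0395)
Mul(-937, Add(R, Function('E')(Add(2, Mul(-1, 5)), 35))) = Mul(-937, Add(Rational(-307, 76), Add(6, Pow(35, 2)))) = Mul(-937, Add(Rational(-307, 76), Add(6, 1225))) = Mul(-937, Add(Rational(-307, 76), 1231)) = Mul(-937, Rational(93249, 76)) = Rational(-87374313, 76)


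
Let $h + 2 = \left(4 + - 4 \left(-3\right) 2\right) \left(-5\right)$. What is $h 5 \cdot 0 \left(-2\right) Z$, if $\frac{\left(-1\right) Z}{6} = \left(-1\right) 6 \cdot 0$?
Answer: $0$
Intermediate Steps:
$Z = 0$ ($Z = - 6 \left(-1\right) 6 \cdot 0 = - 6 \left(\left(-6\right) 0\right) = \left(-6\right) 0 = 0$)
$h = -142$ ($h = -2 + \left(4 + - 4 \left(-3\right) 2\right) \left(-5\right) = -2 + \left(4 + \left(-1\right) \left(-12\right) 2\right) \left(-5\right) = -2 + \left(4 + 12 \cdot 2\right) \left(-5\right) = -2 + \left(4 + 24\right) \left(-5\right) = -2 + 28 \left(-5\right) = -2 - 140 = -142$)
$h 5 \cdot 0 \left(-2\right) Z = - 142 \cdot 5 \cdot 0 \left(-2\right) 0 = - 142 \cdot 0 \left(-2\right) 0 = \left(-142\right) 0 \cdot 0 = 0 \cdot 0 = 0$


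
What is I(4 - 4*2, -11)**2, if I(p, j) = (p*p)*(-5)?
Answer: 6400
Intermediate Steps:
I(p, j) = -5*p**2 (I(p, j) = p**2*(-5) = -5*p**2)
I(4 - 4*2, -11)**2 = (-5*(4 - 4*2)**2)**2 = (-5*(4 - 8)**2)**2 = (-5*(-4)**2)**2 = (-5*16)**2 = (-80)**2 = 6400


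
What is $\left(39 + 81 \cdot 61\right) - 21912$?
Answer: $-16932$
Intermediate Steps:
$\left(39 + 81 \cdot 61\right) - 21912 = \left(39 + 4941\right) - 21912 = 4980 - 21912 = -16932$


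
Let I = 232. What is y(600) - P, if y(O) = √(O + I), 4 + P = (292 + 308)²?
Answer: -359996 + 8*√13 ≈ -3.5997e+5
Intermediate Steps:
P = 359996 (P = -4 + (292 + 308)² = -4 + 600² = -4 + 360000 = 359996)
y(O) = √(232 + O) (y(O) = √(O + 232) = √(232 + O))
y(600) - P = √(232 + 600) - 1*359996 = √832 - 359996 = 8*√13 - 359996 = -359996 + 8*√13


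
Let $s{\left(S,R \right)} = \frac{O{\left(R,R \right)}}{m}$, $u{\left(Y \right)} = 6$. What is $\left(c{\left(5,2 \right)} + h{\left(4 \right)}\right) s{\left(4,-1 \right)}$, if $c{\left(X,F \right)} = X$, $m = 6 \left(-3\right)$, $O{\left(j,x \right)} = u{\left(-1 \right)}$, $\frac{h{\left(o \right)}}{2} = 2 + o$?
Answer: $- \frac{17}{3} \approx -5.6667$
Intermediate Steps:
$h{\left(o \right)} = 4 + 2 o$ ($h{\left(o \right)} = 2 \left(2 + o\right) = 4 + 2 o$)
$O{\left(j,x \right)} = 6$
$m = -18$
$s{\left(S,R \right)} = - \frac{1}{3}$ ($s{\left(S,R \right)} = \frac{6}{-18} = 6 \left(- \frac{1}{18}\right) = - \frac{1}{3}$)
$\left(c{\left(5,2 \right)} + h{\left(4 \right)}\right) s{\left(4,-1 \right)} = \left(5 + \left(4 + 2 \cdot 4\right)\right) \left(- \frac{1}{3}\right) = \left(5 + \left(4 + 8\right)\right) \left(- \frac{1}{3}\right) = \left(5 + 12\right) \left(- \frac{1}{3}\right) = 17 \left(- \frac{1}{3}\right) = - \frac{17}{3}$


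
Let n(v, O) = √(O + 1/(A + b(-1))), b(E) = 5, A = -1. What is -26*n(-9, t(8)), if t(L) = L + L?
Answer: -13*√65 ≈ -104.81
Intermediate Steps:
t(L) = 2*L
n(v, O) = √(¼ + O) (n(v, O) = √(O + 1/(-1 + 5)) = √(O + 1/4) = √(O + ¼) = √(¼ + O))
-26*n(-9, t(8)) = -13*√(1 + 4*(2*8)) = -13*√(1 + 4*16) = -13*√(1 + 64) = -13*√65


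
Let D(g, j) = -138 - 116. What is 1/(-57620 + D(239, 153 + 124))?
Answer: -1/57874 ≈ -1.7279e-5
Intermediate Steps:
D(g, j) = -254
1/(-57620 + D(239, 153 + 124)) = 1/(-57620 - 254) = 1/(-57874) = -1/57874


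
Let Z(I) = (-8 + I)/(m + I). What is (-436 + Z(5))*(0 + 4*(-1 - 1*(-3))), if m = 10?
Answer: -17448/5 ≈ -3489.6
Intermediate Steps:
Z(I) = (-8 + I)/(10 + I)
(-436 + Z(5))*(0 + 4*(-1 - 1*(-3))) = (-436 + (-8 + 5)/(10 + 5))*(0 + 4*(-1 - 1*(-3))) = (-436 - 3/15)*(0 + 4*(-1 + 3)) = (-436 + (1/15)*(-3))*(0 + 4*2) = (-436 - 1/5)*(0 + 8) = -2181/5*8 = -17448/5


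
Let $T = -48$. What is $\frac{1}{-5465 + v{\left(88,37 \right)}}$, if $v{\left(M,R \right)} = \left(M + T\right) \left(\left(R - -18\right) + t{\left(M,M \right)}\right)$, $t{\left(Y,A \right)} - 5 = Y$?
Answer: $\frac{1}{455} \approx 0.0021978$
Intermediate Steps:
$t{\left(Y,A \right)} = 5 + Y$
$v{\left(M,R \right)} = \left(-48 + M\right) \left(23 + M + R\right)$ ($v{\left(M,R \right)} = \left(M - 48\right) \left(\left(R - -18\right) + \left(5 + M\right)\right) = \left(-48 + M\right) \left(\left(R + 18\right) + \left(5 + M\right)\right) = \left(-48 + M\right) \left(\left(18 + R\right) + \left(5 + M\right)\right) = \left(-48 + M\right) \left(23 + M + R\right)$)
$\frac{1}{-5465 + v{\left(88,37 \right)}} = \frac{1}{-5465 - \left(1824 - 7744\right)} = \frac{1}{-5465 - -5920} = \frac{1}{-5465 + 5920} = \frac{1}{455}$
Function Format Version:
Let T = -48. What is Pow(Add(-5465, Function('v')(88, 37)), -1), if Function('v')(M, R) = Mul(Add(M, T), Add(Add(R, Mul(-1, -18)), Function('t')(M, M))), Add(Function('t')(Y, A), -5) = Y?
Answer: Rational(1, 455) ≈ 0.0021978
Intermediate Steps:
Function('t')(Y, A) = Add(5, Y)
Function('v')(M, R) = Mul(Add(-48, M), Add(23, M, R)) (Function('v')(M, R) = Mul(Add(M, -48), Add(Add(R, Mul(-1, -18)), Add(5, M))) = Mul(Add(-48, M), Add(Add(R, 18), Add(5, M))) = Mul(Add(-48, M), Add(Add(18, R), Add(5, M))) = Mul(Add(-48, M), Add(23, M, R)))
Pow(Add(-5465, Function('v')(88, 37)), -1) = Pow(Add(-5465, Add(-1104, Pow(88, 2), Mul(-48, 37), Mul(-25, 88), Mul(88, 37))), -1) = Pow(Add(-5465, Add(-1104, 7744, -1776, -2200, 3256)), -1) = Pow(Add(-5465, 5920), -1) = Pow(455, -1) = Rational(1, 455)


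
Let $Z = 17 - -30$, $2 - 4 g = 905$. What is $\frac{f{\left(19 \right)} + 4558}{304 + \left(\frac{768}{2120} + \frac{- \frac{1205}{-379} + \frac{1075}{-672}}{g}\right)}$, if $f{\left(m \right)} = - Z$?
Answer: $\frac{68731360883640}{4637275916521} \approx 14.821$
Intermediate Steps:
$g = - \frac{903}{4}$ ($g = \frac{1}{2} - \frac{905}{4} = - \frac{903}{4} \approx -225.75$)
$Z = 47$ ($Z = 17 + 30 = 47$)
$f{\left(m \right)} = -47$ ($f{\left(m \right)} = \left(-1\right) 47 = -47$)
$\frac{f{\left(19 \right)} + 4558}{304 + \left(\frac{768}{2120} + \frac{- \frac{1205}{-379} + \frac{1075}{-672}}{g}\right)} = \frac{-47 + 4558}{304 + \left(\frac{768}{2120} + \frac{- \frac{1205}{-379} + \frac{1075}{-672}}{- \frac{903}{4}}\right)} = \frac{4511}{304 + \left(768 \cdot \frac{1}{2120} + \left(\left(-1205\right) \left(- \frac{1}{379}\right) + 1075 \left(- \frac{1}{672}\right)\right) \left(- \frac{4}{903}\right)\right)} = \frac{4511}{304 + \left(\frac{96}{265} + \left(\frac{1205}{379} - \frac{1075}{672}\right) \left(- \frac{4}{903}\right)\right)} = \frac{4511}{304 + \left(\frac{96}{265} + \frac{402335}{254688} \left(- \frac{4}{903}\right)\right)} = \frac{4511}{304 + \left(\frac{96}{265} - \frac{402335}{57495816}\right)} = \frac{4511}{304 + \frac{5412979561}{15236391240}} = \frac{4511}{\frac{4637275916521}{15236391240}} = 4511 \cdot \frac{15236391240}{4637275916521} = \frac{68731360883640}{4637275916521}$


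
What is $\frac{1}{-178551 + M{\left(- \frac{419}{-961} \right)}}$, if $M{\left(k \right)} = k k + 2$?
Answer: $- \frac{923521}{164893575468} \approx -5.6007 \cdot 10^{-6}$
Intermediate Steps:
$M{\left(k \right)} = 2 + k^{2}$ ($M{\left(k \right)} = k^{2} + 2 = 2 + k^{2}$)
$\frac{1}{-178551 + M{\left(- \frac{419}{-961} \right)}} = \frac{1}{-178551 + \left(2 + \left(- \frac{419}{-961}\right)^{2}\right)} = \frac{1}{-178551 + \left(2 + \left(\left(-419\right) \left(- \frac{1}{961}\right)\right)^{2}\right)} = \frac{1}{-178551 + \left(2 + \left(\frac{419}{961}\right)^{2}\right)} = \frac{1}{-178551 + \left(2 + \frac{175561}{923521}\right)} = \frac{1}{-178551 + \frac{2022603}{923521}} = \frac{1}{- \frac{164893575468}{923521}} = - \frac{923521}{164893575468}$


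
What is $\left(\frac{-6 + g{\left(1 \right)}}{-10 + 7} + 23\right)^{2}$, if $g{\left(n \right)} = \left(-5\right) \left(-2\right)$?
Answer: $\frac{4225}{9} \approx 469.44$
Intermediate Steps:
$g{\left(n \right)} = 10$
$\left(\frac{-6 + g{\left(1 \right)}}{-10 + 7} + 23\right)^{2} = \left(\frac{-6 + 10}{-10 + 7} + 23\right)^{2} = \left(\frac{4}{-3} + 23\right)^{2} = \left(4 \left(- \frac{1}{3}\right) + 23\right)^{2} = \left(- \frac{4}{3} + 23\right)^{2} = \left(\frac{65}{3}\right)^{2} = \frac{4225}{9}$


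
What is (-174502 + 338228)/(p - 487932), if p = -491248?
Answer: -81863/489590 ≈ -0.16721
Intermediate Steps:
(-174502 + 338228)/(p - 487932) = (-174502 + 338228)/(-491248 - 487932) = 163726/(-979180) = 163726*(-1/979180) = -81863/489590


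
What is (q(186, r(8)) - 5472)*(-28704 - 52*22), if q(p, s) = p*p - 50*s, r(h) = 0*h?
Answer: -869293152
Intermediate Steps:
r(h) = 0
q(p, s) = p**2 - 50*s
(q(186, r(8)) - 5472)*(-28704 - 52*22) = ((186**2 - 50*0) - 5472)*(-28704 - 52*22) = ((34596 + 0) - 5472)*(-28704 - 1144) = (34596 - 5472)*(-29848) = 29124*(-29848) = -869293152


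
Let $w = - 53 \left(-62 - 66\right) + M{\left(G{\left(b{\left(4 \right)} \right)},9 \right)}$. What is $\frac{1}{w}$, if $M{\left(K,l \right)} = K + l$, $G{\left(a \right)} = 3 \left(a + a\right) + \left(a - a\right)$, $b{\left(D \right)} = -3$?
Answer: $\frac{1}{6775} \approx 0.0001476$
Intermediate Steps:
$G{\left(a \right)} = 6 a$ ($G{\left(a \right)} = 3 \cdot 2 a + 0 = 6 a + 0 = 6 a$)
$w = 6775$ ($w = - 53 \left(-62 - 66\right) + \left(6 \left(-3\right) + 9\right) = - 53 \left(-62 - 66\right) + \left(-18 + 9\right) = \left(-53\right) \left(-128\right) - 9 = 6784 - 9 = 6775$)
$\frac{1}{w} = \frac{1}{6775}$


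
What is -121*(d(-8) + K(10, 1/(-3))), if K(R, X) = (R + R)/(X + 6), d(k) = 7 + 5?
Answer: -31944/17 ≈ -1879.1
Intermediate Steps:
d(k) = 12
K(R, X) = 2*R/(6 + X) (K(R, X) = (2*R)/(6 + X) = 2*R/(6 + X))
-121*(d(-8) + K(10, 1/(-3))) = -121*(12 + 2*10/(6 + 1/(-3))) = -121*(12 + 2*10/(6 - ⅓)) = -121*(12 + 2*10/(17/3)) = -121*(12 + 2*10*(3/17)) = -121*(12 + 60/17) = -121*264/17 = -31944/17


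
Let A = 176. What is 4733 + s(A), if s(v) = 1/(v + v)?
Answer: 1666017/352 ≈ 4733.0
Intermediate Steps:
s(v) = 1/(2*v)
4733 + s(A) = 4733 + (½)/176 = 4733 + (½)*(1/176) = 4733 + 1/352 = 1666017/352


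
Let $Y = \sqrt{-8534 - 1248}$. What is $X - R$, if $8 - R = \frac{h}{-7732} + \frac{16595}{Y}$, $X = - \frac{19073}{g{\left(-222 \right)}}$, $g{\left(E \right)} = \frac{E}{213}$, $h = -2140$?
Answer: $\frac{2616530993}{143042} - \frac{16595 i \sqrt{9782}}{9782} \approx 18292.0 - 167.79 i$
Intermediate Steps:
$g{\left(E \right)} = \frac{E}{213}$ ($g{\left(E \right)} = E \frac{1}{213} = \frac{E}{213}$)
$Y = i \sqrt{9782}$ ($Y = \sqrt{-9782} = i \sqrt{9782} \approx 98.904 i$)
$X = \frac{1354183}{74}$ ($X = - \frac{19073}{\frac{1}{213} \left(-222\right)} = - \frac{19073}{- \frac{74}{71}} = \left(-19073\right) \left(- \frac{71}{74}\right) = \frac{1354183}{74} \approx 18300.0$)
$R = \frac{14929}{1933} + \frac{16595 i \sqrt{9782}}{9782}$ ($R = 8 - \left(- \frac{2140}{-7732} + \frac{16595}{i \sqrt{9782}}\right) = 8 - \left(\left(-2140\right) \left(- \frac{1}{7732}\right) + 16595 \left(- \frac{i \sqrt{9782}}{9782}\right)\right) = 8 - \left(\frac{535}{1933} - \frac{16595 i \sqrt{9782}}{9782}\right) = \frac{14929}{1933} + \frac{16595 i \sqrt{9782}}{9782} \approx 7.7232 + 167.79 i$)
$X - R = \frac{1354183}{74} - \left(\frac{14929}{1933} + \frac{16595 i \sqrt{9782}}{9782}\right) = \frac{2616530993}{143042} - \frac{16595 i \sqrt{9782}}{9782}$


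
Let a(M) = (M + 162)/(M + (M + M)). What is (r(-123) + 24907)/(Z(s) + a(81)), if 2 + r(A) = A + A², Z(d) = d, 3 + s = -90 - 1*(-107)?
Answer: 39911/15 ≈ 2660.7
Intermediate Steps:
s = 14 (s = -3 + (-90 - 1*(-107)) = -3 + (-90 + 107) = -3 + 17 = 14)
a(M) = (162 + M)/(3*M) (a(M) = (162 + M)/(M + 2*M) = (162 + M)/((3*M)) = (162 + M)*(1/(3*M)) = (162 + M)/(3*M))
r(A) = -2 + A + A² (r(A) = -2 + (A + A²) = -2 + A + A²)
(r(-123) + 24907)/(Z(s) + a(81)) = ((-2 - 123 + (-123)²) + 24907)/(14 + (⅓)*(162 + 81)/81) = ((-2 - 123 + 15129) + 24907)/(14 + (⅓)*(1/81)*243) = (15004 + 24907)/(14 + 1) = 39911/15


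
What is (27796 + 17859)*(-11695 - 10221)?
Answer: -1000574980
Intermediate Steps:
(27796 + 17859)*(-11695 - 10221) = 45655*(-21916) = -1000574980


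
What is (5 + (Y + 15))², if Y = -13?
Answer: 49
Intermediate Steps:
(5 + (Y + 15))² = (5 + (-13 + 15))² = (5 + 2)² = 7² = 49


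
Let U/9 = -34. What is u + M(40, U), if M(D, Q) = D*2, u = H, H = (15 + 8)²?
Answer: 609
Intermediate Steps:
U = -306 (U = 9*(-34) = -306)
H = 529 (H = 23² = 529)
u = 529
M(D, Q) = 2*D
u + M(40, U) = 529 + 2*40 = 529 + 80 = 609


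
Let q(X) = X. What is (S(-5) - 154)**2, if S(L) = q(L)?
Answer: 25281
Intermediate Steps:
S(L) = L
(S(-5) - 154)**2 = (-5 - 154)**2 = (-159)**2 = 25281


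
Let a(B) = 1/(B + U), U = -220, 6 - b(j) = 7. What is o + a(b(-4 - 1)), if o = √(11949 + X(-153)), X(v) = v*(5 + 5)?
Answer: -1/221 + √10419 ≈ 102.07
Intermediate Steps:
b(j) = -1 (b(j) = 6 - 1*7 = 6 - 7 = -1)
X(v) = 10*v (X(v) = v*10 = 10*v)
a(B) = 1/(-220 + B) (a(B) = 1/(B - 220) = 1/(-220 + B))
o = √10419 (o = √(11949 + 10*(-153)) = √(11949 - 1530) = √10419 ≈ 102.07)
o + a(b(-4 - 1)) = √10419 + 1/(-220 - 1) = √10419 + 1/(-221) = √10419 - 1/221 = -1/221 + √10419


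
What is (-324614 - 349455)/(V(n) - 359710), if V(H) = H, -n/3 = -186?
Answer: 674069/359152 ≈ 1.8768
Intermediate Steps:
n = 558 (n = -3*(-186) = 558)
(-324614 - 349455)/(V(n) - 359710) = (-324614 - 349455)/(558 - 359710) = -674069/(-359152) = -674069*(-1/359152) = 674069/359152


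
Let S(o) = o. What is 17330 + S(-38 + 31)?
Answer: 17323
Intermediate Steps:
17330 + S(-38 + 31) = 17330 + (-38 + 31) = 17330 - 7 = 17323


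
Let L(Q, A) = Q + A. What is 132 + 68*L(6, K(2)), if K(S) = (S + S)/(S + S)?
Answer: 608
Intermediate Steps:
K(S) = 1 (K(S) = (2*S)/((2*S)) = (2*S)*(1/(2*S)) = 1)
L(Q, A) = A + Q
132 + 68*L(6, K(2)) = 132 + 68*(1 + 6) = 132 + 68*7 = 132 + 476 = 608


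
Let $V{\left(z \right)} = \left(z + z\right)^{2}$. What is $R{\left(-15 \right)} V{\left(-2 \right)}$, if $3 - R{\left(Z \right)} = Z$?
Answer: $288$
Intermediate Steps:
$V{\left(z \right)} = 4 z^{2}$ ($V{\left(z \right)} = \left(2 z\right)^{2} = 4 z^{2}$)
$R{\left(Z \right)} = 3 - Z$
$R{\left(-15 \right)} V{\left(-2 \right)} = \left(3 - -15\right) 4 \left(-2\right)^{2} = \left(3 + 15\right) 4 \cdot 4 = 18 \cdot 16 = 288$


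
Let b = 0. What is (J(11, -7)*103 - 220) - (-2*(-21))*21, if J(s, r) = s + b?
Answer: 31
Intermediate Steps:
J(s, r) = s (J(s, r) = s + 0 = s)
(J(11, -7)*103 - 220) - (-2*(-21))*21 = (11*103 - 220) - (-2*(-21))*21 = (1133 - 220) - 42*21 = 913 - 1*882 = 913 - 882 = 31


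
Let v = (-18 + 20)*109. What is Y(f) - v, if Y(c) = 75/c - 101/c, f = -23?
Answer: -4988/23 ≈ -216.87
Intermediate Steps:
Y(c) = -26/c
v = 218 (v = 2*109 = 218)
Y(f) - v = -26/(-23) - 1*218 = -26*(-1/23) - 218 = 26/23 - 218 = -4988/23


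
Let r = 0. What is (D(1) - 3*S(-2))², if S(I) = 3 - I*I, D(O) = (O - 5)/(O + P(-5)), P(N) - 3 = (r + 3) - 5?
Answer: 1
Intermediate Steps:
P(N) = 1 (P(N) = 3 + ((0 + 3) - 5) = 3 + (3 - 5) = 3 - 2 = 1)
D(O) = (-5 + O)/(1 + O) (D(O) = (O - 5)/(O + 1) = (-5 + O)/(1 + O))
S(I) = 3 - I²
(D(1) - 3*S(-2))² = ((-5 + 1)/(1 + 1) - 3*(3 - 1*(-2)²))² = (-4/2 - 3*(3 - 1*4))² = ((½)*(-4) - 3*(3 - 4))² = (-2 - 3*(-1))² = (-2 + 3)² = 1² = 1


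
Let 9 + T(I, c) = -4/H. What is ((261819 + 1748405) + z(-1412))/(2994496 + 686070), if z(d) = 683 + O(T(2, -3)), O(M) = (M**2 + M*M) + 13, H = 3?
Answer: 9050101/16562547 ≈ 0.54642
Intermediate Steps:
T(I, c) = -31/3 (T(I, c) = -9 - 4/3 = -31/3)
O(M) = 13 + 2*M**2 (O(M) = (M**2 + M**2) + 13 = 2*M**2 + 13 = 13 + 2*M**2)
z(d) = 8186/9 (z(d) = 683 + (13 + 2*(-31/3)**2) = 683 + (13 + 2*(961/9)) = 683 + (13 + 1922/9) = 683 + 2039/9 = 8186/9)
((261819 + 1748405) + z(-1412))/(2994496 + 686070) = ((261819 + 1748405) + 8186/9)/(2994496 + 686070) = (2010224 + 8186/9)/3680566 = (18100202/9)*(1/3680566) = 9050101/16562547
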